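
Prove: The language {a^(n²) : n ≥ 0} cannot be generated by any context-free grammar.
Assume for contradiction that L is context-free, and let p ≥ 1 be the pumping length given by the pumping lemma for CFLs.
Choose s = a^(p²). Then s ∈ L and |s| = p² ≥ p.
By the CFL pumping lemma, s = uvxyz for some u, v, x, y, z with |vxy| ≤ p, |vy| ≥ 1, and uv^i xy^i z ∈ L for every i ≥ 0.
All symbols are a's, so only lengths matter: let k = |vy|, with 1 ≤ k ≤ |vxy| ≤ p.

Take i = 2: |uv²xy²z| = p² + k, and p² < p² + k ≤ p² + p < (p + 1)².
So the length lies strictly between consecutive squares and is not a perfect square; uv²xy²z ∉ L.

This contradicts the CFL pumping lemma, which requires uv^i xy^i z ∈ L for all i ≥ 0.
Hence L = {a^(n²) : n ≥ 0} is not context-free. ∎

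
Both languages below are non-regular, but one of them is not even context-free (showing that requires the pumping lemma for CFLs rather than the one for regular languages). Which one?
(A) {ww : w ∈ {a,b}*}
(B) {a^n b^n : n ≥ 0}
(A) {ww : w ∈ {a,b}*}

(A) {ww : w ∈ {a,b}*} requires the CFL pumping lemma.

- {a^n b^n : n ≥ 0} is context-free (but not regular)
  • Can be shown non-regular with the regular pumping lemma
  • After pumping, the number of a's and b's become unequal

- {ww : w ∈ {a,b}*} is NOT context-free
  • Requires the CFL pumping lemma to prove
  • Cannot verify equality of two arbitrary substrings

The CFL pumping lemma is "stronger" in that it can prove non-membership
in the larger class of context-free languages.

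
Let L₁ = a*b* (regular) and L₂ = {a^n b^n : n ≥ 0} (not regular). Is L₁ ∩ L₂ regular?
No — L₁ ∩ L₂ is not regular.

Every string a^n b^n already lies in a*b*, so L₁ ∩ L₂ = {a^n b^n : n ≥ 0} = L₂ itself, which is the standard non-regular language (pump s = a^p b^p).

Note that the bare facts "L₁ regular, L₂ non-regular" do not settle the question by themselves: the closure of regular languages under ∪, ∩, complement and difference applies only when BOTH operands are regular. With a non-regular operand the result can come out regular or non-regular depending on the specific languages, so one has to work out L₁ ∩ L₂ for this particular pair, as above.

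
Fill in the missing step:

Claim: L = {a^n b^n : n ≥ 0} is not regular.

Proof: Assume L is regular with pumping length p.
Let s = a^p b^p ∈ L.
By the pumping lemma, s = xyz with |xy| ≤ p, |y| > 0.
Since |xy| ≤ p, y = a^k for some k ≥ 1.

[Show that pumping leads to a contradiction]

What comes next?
Consider xy²z = a^(p+k) b^p.

Since k ≥ 1, we have p + k > p.
So xy²z has more a's than b's: (p+k) a's vs p b's.
This means xy²z ∉ L because a^n b^n requires equal counts.

This contradicts the pumping lemma which states xy²z ∈ L.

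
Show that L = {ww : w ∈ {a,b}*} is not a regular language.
Assume for contradiction that L is regular, and let p ≥ 1 be the pumping length given by the pumping lemma.
Choose s = a^p b a^p b. Then s ∈ L (take w = a^p b) and |s| = 2p + 2 ≥ p.
By the pumping lemma, s = xyz for some x, y, z with |xy| ≤ p, |y| ≥ 1, and xy^i z ∈ L for every i ≥ 0.
Since |xy| ≤ p and the first p symbols of s are all a's, y = a^k for some k with 1 ≤ k ≤ p.

Take i = 2: t = xy²z = a^(p + k) b a^p b.
Suppose t = uu for some string u. The string t contains exactly two b's and ends in b, so u contains exactly one b and ends in b; hence u = a^j b for some j, and uu = a^j b a^j b. Comparing with t = a^(p + k) b a^p b forces j = p + k (first block) and j = p (second block), which is impossible since k ≥ 1. So t ∉ L.

This contradicts the pumping lemma, which requires xy^i z ∈ L for all i ≥ 0.
Hence L = {ww : w ∈ {a,b}*} is not regular. ∎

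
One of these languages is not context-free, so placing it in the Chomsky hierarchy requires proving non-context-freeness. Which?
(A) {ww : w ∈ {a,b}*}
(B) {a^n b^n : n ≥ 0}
(A) {ww : w ∈ {a,b}*}

(A) {ww : w ∈ {a,b}*} requires the CFL pumping lemma.

- {a^n b^n : n ≥ 0} is context-free (but not regular)
  • Can be shown non-regular with the regular pumping lemma
  • After pumping, the number of a's and b's become unequal

- {ww : w ∈ {a,b}*} is NOT context-free
  • Requires the CFL pumping lemma to prove
  • Cannot verify equality of two arbitrary substrings

The CFL pumping lemma is "stronger" in that it can prove non-membership
in the larger class of context-free languages.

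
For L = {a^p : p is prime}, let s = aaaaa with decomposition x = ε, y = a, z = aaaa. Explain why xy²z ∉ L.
xy²z = aaaaaa ∉ L

Pumping with i = 2 replaces y = a by y² = aa:
- Original: s = xyz = aaaaa; aaaaa has length 5, which is prime, so it is in L
- Pumped: xy²z = ε · aa · aaaa = aaaaaa
- aaaaaa has length 6 = 2 × 3, which is not prime, so it is not in L

The pumping lemma would require xy²z ∈ L, so this decomposition yields a contradiction.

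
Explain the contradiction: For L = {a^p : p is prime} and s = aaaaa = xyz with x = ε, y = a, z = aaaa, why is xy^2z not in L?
xy²z = aaaaaa ∉ L

Pumping with i = 2 replaces y = a by y² = aa:
- Original: s = xyz = aaaaa; aaaaa has length 5, which is prime, so it is in L
- Pumped: xy²z = ε · aa · aaaa = aaaaaa
- aaaaaa has length 6 = 2 × 3, which is not prime, so it is not in L

The pumping lemma would require xy²z ∈ L, so this decomposition yields a contradiction.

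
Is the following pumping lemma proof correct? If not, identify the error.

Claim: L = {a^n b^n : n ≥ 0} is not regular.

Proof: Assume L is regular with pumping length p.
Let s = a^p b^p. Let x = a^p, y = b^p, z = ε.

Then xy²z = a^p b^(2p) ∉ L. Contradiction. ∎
The proof is INCORRECT.

Error: The decomposition violates |xy| ≤ p.
With x = a^p and y = b^p, we have |xy| = 2p > p.
The pumping lemma requires |xy| ≤ p, so y must be within the first p characters.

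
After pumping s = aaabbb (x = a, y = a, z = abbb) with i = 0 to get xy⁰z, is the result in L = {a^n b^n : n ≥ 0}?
No

xy⁰z = a · ε · abbb = aabbb.
aabbb has 2 a's and 3 b's; 2 ≠ 3, so it is not in L.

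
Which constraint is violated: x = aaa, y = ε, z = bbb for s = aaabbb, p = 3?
Violated: |y| > 0

The decomposition x = aaa, y = ε, z = bbb for s = aaabbb with p = 3
violates the constraint: |y| > 0

|y| = 0, but the pumping lemma requires |y| > 0 (y must be non-empty).

Pumping lemma constraints:
1. xyz = s (decomposition is valid)
2. |xy| ≤ p
3. |y| > 0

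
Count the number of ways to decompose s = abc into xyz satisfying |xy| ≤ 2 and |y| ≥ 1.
3

For s = 'abc' with pumping length p = 2:

Constraints: |xy| ≤ 2, |y| > 0

Valid decompositions (|xy| ≤ p, |y| ≥ 1):
  • x='', y='a', z='bc'
  • x='a', y='b', z='c'
  • x='', y='ab', z='c'

Total count: 3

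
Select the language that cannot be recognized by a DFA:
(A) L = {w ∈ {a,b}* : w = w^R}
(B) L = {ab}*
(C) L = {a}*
(A) {w ∈ {a,b}* : w = w^R}

(A) L = {w ∈ {a,b}* : w = w^R} is NOT regular.

The pumping lemma can be used to prove this:
After pumping, the string is no longer symmetric

The other languages are regular because they can be recognized by finite automata.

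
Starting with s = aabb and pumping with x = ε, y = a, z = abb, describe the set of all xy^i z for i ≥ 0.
{xy^i z : i ≥ 0} = {a^(i+1) b^2 : i ≥ 0} = {abb, aabb, aaabb, ...}

With x = ε, y = a, z = abb: Starting with aabb and pumping the first 'a' (z = abb keeps the second 'a'), we get strings with i+1 a's followed by 2 b's for i = 0, 1, 2, ...; note bb is not produced because z always contributes one a.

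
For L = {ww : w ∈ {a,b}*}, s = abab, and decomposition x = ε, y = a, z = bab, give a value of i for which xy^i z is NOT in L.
i = 2

xy²z = ε · aa · bab = aabab; aabab has odd length 5, so it cannot be written as ww and is not in L.
(Other choices also work, e.g. i = 0, 3; only i = 1 is guaranteed to stay in L since xy¹z = s.)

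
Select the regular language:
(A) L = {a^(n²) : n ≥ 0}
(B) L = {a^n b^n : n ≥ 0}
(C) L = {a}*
(C) {a}*

(C) L = {a}* is regular.

This can be recognized by a finite automaton (DFA/NFA).
Regular expressions like {a}* define regular languages.

The other choices are not regular:
- {a^(n²) : n ≥ 0}: After pumping, length is no longer a perfect square
- {a^n b^n : n ≥ 0}: After pumping, the number of a's and b's become unequal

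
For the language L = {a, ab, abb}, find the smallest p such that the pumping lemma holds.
p = 4

For a finite language L, the pumping lemma holds vacuously if p > max|s| for s ∈ L.

The longest string in L = {a, ab, abb} has length 3.
If p = 4, then no string s ∈ L has |s| ≥ p, so the condition is vacuously true.

The minimum pumping length is p = 4.

Why no smaller p works: for any p ≤ 3, the longest string s ∈ L has |s| = 3 ≥ p, so it would
have to be pumpable; but pumping up (i = 2, 3, ...) produces ever longer strings, which cannot all lie in the
finite language L. So the pumping property fails for every p ≤ 3.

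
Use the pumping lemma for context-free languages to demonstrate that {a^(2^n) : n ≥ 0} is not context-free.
Assume for contradiction that L is context-free, and let p ≥ 1 be the pumping length given by the pumping lemma for CFLs.
Choose s = a^(2^p). Then s ∈ L and |s| = 2^p ≥ p.
By the CFL pumping lemma, s = uvxyz for some u, v, x, y, z with |vxy| ≤ p, |vy| ≥ 1, and uv^i xy^i z ∈ L for every i ≥ 0.
All symbols are a's, so only lengths matter: let k = |vy|, with 1 ≤ k ≤ |vxy| ≤ p < 2^p.

Take i = 2: |uv²xy²z| = 2^p + k, and 2^p < 2^p + k < 2^p + 2^p = 2^(p+1).
So the length lies strictly between consecutive powers of two and is not a power of 2; uv²xy²z ∉ L.

This contradicts the CFL pumping lemma, which requires uv^i xy^i z ∈ L for all i ≥ 0.
Hence L = {a^(2^n) : n ≥ 0} is not context-free. ∎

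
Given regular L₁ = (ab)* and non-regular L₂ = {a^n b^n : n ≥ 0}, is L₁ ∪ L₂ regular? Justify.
No — L₁ ∪ L₂ is not regular.

Let U = (ab)* ∪ {a^n b^n}. If U were regular, then U ∩ aa*bb* would be regular (closure under intersection with a regular language). But (ab)* ∩ aa*bb* = {ab} and {a^n b^n} ∩ aa*bb* = {a^n b^n : n ≥ 1}, so U ∩ aa*bb* = {a^n b^n : n ≥ 1}, which is not regular. Hence U is not regular.

Note that the bare facts "L₁ regular, L₂ non-regular" do not settle the question by themselves: the closure of regular languages under ∪, ∩, complement and difference applies only when BOTH operands are regular. With a non-regular operand the result can come out regular or non-regular depending on the specific languages, so one has to work out L₁ ∪ L₂ for this particular pair, as above.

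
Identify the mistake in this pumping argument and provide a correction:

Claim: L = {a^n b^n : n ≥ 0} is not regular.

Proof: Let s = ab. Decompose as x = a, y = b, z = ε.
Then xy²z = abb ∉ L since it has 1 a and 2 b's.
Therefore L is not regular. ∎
Error: The string s = ab might be shorter than the pumping length p.

Correction: Choose s = a^p b^p to ensure |s| ≥ p. Also, the decomposition is wrong: with |xy| ≤ p, y cannot include b's when s starts with p a's.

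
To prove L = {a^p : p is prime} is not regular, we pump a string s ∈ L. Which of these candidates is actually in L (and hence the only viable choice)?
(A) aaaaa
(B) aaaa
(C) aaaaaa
(A) aaaaa

The pumping lemma is applied to a string s that lies in L, so first check membership of each option:
- (A) aaaaa has length 5, which is prime, so it is in L ✓
- (B) aaaa has length 4 = 2 × 2, which is not prime, so it is not in L ✗
- (C) aaaaaa has length 6 = 2 × 3, which is not prime, so it is not in L ✗

Only (A) aaaaa is in L, so it is the only candidate that could play the role of s.
(In a complete proof one picks s in terms of the pumping length p so that |s| ≥ p is guaranteed; a fixed string like aaaaa illustrates the shape of such an s.)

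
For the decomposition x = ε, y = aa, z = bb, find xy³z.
aaaaaabb

Given x = '', y = 'aa', z = 'bb' and i = 3:

xy^3z = x + y·y·...·y (3 times) + z
       = '' + 'aa'^3 + 'bb'
       = '' + 'aaaaaa' + 'bb'
       = 'aaaaaabb'

The pumped string is 'aaaaaabb' with length 8.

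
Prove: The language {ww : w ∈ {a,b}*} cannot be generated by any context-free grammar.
Assume for contradiction that L is context-free, and let p ≥ 1 be the pumping length given by the pumping lemma for CFLs.
Choose s = a^p b^p a^p b^p. Then s ∈ L (take w = a^p b^p) and |s| = 4p ≥ p.
By the CFL pumping lemma, s = uvxyz for some u, v, x, y, z with |vxy| ≤ p, |vy| ≥ 1, and uv^i xy^i z ∈ L for every i ≥ 0.

Write s as four blocks A₁ B₁ A₂ B₂ with A₁ = A₂ = a^p and B₁ = B₂ = b^p. Since |vxy| ≤ p, the window vxy lies inside at most two adjacent blocks. Take i = 0 and let t = uxz, so |t| = 4p − |vy| with 1 ≤ |vy| ≤ p. If |t| is odd, t ∉ L immediately, so assume |vy| is even (hence |vy| ≥ 2) and |t|/2 = 2p − |vy|/2, which satisfies p ≤ |t|/2 ≤ 2p − 1.

Case 1 (vxy inside A₁B₁): t = a^(p−j) b^(p−l) a^p b^p with j + l = |vy|. The second half of t has length < 2p, so it is a suffix of the trailing a^p b^p and ends in b; the first half is a^(p−j) b^(p−l) a^((j+l)/2), which ends in a because (j+l)/2 ≥ 1. The halves differ, so t ∉ L.

Case 2 (vxy inside B₁A₂, straddling the middle): t = a^p b^(p−j) a^(p−l) b^p with j + l = |vy|. If t = ww, then w is a prefix of t of length ≥ p, so w begins with a^p; and w is a suffix of t of length ≥ p, so w ends with b^p. That forces |w| ≥ 2p, contradicting |w| = |t|/2 ≤ 2p − 1. So t ∉ L.

Case 3 (vxy inside A₂B₂): t = a^p b^p a^(p−j) b^(p−l) with j + l = |vy|. The first half of t is a prefix of a^p b^p, so it begins with a; the second half is b^((j+l)/2) a^(p−j) b^(p−l), which begins with b. The halves differ, so t ∉ L.

In every case uv⁰xy⁰z = uxz ∉ L.

This contradicts the CFL pumping lemma, which requires uv^i xy^i z ∈ L for all i ≥ 0.
Hence L = {ww : w ∈ {a,b}*} is not context-free. ∎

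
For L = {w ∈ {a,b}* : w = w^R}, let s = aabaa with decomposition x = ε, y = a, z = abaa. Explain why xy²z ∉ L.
xy²z = aaabaa ∉ L

Pumping with i = 2 replaces y = a by y² = aa:
- Original: s = xyz = aabaa; aabaa reversed is aabaa, the same string, so it is a palindrome and is in L
- Pumped: xy²z = ε · aa · abaa = aaabaa
- aaabaa reversed is aabaaa ≠ aaabaa, so it is not a palindrome and is not in L

The pumping lemma would require xy²z ∈ L, so this decomposition yields a contradiction.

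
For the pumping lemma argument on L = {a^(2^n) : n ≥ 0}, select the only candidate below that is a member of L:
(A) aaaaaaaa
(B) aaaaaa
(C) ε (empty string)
(A) aaaaaaaa

The pumping lemma is applied to a string s that lies in L, so first check membership of each option:
- (A) aaaaaaaa has length 8 = 2^3, so it is in L ✓
- (B) aaaaaa has length 6, strictly between 2^2 = 4 and 2^3 = 8, so it is not in L ✗
- (C) ε has length 0, which is not a power of 2, so it is not in L ✗

Only (A) aaaaaaaa is in L, so it is the only candidate that could play the role of s.
(In a complete proof one picks s in terms of the pumping length p so that |s| ≥ p is guaranteed; a fixed string like aaaaaaaa illustrates the shape of such an s.)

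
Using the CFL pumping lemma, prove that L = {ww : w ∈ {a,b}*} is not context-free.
Assume for contradiction that L is context-free, and let p ≥ 1 be the pumping length given by the pumping lemma for CFLs.
Choose s = a^p b^p a^p b^p. Then s ∈ L (take w = a^p b^p) and |s| = 4p ≥ p.
By the CFL pumping lemma, s = uvxyz for some u, v, x, y, z with |vxy| ≤ p, |vy| ≥ 1, and uv^i xy^i z ∈ L for every i ≥ 0.

Write s as four blocks A₁ B₁ A₂ B₂ with A₁ = A₂ = a^p and B₁ = B₂ = b^p. Since |vxy| ≤ p, the window vxy lies inside at most two adjacent blocks. Take i = 0 and let t = uxz, so |t| = 4p − |vy| with 1 ≤ |vy| ≤ p. If |t| is odd, t ∉ L immediately, so assume |vy| is even (hence |vy| ≥ 2) and |t|/2 = 2p − |vy|/2, which satisfies p ≤ |t|/2 ≤ 2p − 1.

Case 1 (vxy inside A₁B₁): t = a^(p−j) b^(p−l) a^p b^p with j + l = |vy|. The second half of t has length < 2p, so it is a suffix of the trailing a^p b^p and ends in b; the first half is a^(p−j) b^(p−l) a^((j+l)/2), which ends in a because (j+l)/2 ≥ 1. The halves differ, so t ∉ L.

Case 2 (vxy inside B₁A₂, straddling the middle): t = a^p b^(p−j) a^(p−l) b^p with j + l = |vy|. If t = ww, then w is a prefix of t of length ≥ p, so w begins with a^p; and w is a suffix of t of length ≥ p, so w ends with b^p. That forces |w| ≥ 2p, contradicting |w| = |t|/2 ≤ 2p − 1. So t ∉ L.

Case 3 (vxy inside A₂B₂): t = a^p b^p a^(p−j) b^(p−l) with j + l = |vy|. The first half of t is a prefix of a^p b^p, so it begins with a; the second half is b^((j+l)/2) a^(p−j) b^(p−l), which begins with b. The halves differ, so t ∉ L.

In every case uv⁰xy⁰z = uxz ∉ L.

This contradicts the CFL pumping lemma, which requires uv^i xy^i z ∈ L for all i ≥ 0.
Hence L = {ww : w ∈ {a,b}*} is not context-free. ∎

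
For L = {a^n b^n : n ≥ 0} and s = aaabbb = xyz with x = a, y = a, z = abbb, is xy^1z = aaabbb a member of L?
Yes

xy¹z = a · a · abbb = aaabbb.
aaabbb = a^3 b^3 has equal counts (3 = 3), so it is in L.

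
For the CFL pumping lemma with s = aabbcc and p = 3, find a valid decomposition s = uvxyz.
u='aa', v='b', x='b', y='c', z='c'

For s = aabbcc with pumping length p = 3:

One valid decomposition:
- u = 'aa'
- v = 'b'
- x = 'b'
- y = 'c'
- z = 'c'

Verification:
- uvxyz = 'aa' + 'b' + 'b' + 'c' + 'c' = aabbcc ✓
- |vxy| = |'bbc'| = 3 ≤ 3 ✓
- |vy| = |'bc'| = 2 > 0 ✓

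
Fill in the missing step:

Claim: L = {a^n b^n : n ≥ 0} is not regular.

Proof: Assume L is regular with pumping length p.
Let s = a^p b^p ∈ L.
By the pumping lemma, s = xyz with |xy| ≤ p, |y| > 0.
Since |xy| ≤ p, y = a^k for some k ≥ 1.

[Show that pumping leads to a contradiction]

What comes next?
Consider xy²z = a^(p+k) b^p.

Since k ≥ 1, we have p + k > p.
So xy²z has more a's than b's: (p+k) a's vs p b's.
This means xy²z ∉ L because a^n b^n requires equal counts.

This contradicts the pumping lemma which states xy²z ∈ L.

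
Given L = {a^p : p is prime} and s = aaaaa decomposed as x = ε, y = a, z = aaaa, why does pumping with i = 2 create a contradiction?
xy²z = aaaaaa ∉ L

Pumping with i = 2 replaces y = a by y² = aa:
- Original: s = xyz = aaaaa; aaaaa has length 5, which is prime, so it is in L
- Pumped: xy²z = ε · aa · aaaa = aaaaaa
- aaaaaa has length 6 = 2 × 3, which is not prime, so it is not in L

The pumping lemma would require xy²z ∈ L, so this decomposition yields a contradiction.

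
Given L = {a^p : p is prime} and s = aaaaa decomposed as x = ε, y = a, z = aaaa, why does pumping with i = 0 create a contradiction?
xy⁰z = aaaa ∉ L

Pumping with i = 0 replaces y = a by y⁰ = ε:
- Original: s = xyz = aaaaa; aaaaa has length 5, which is prime, so it is in L
- Pumped: xy⁰z = ε · ε · aaaa = aaaa
- aaaa has length 4 = 2 × 2, which is not prime, so it is not in L

The pumping lemma would require xy⁰z ∈ L, so this decomposition yields a contradiction.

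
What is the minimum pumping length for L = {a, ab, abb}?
p = 4

For a finite language L, the pumping lemma holds vacuously if p > max|s| for s ∈ L.

The longest string in L = {a, ab, abb} has length 3.
If p = 4, then no string s ∈ L has |s| ≥ p, so the condition is vacuously true.

The minimum pumping length is p = 4.

Why no smaller p works: for any p ≤ 3, the longest string s ∈ L has |s| = 3 ≥ p, so it would
have to be pumpable; but pumping up (i = 2, 3, ...) produces ever longer strings, which cannot all lie in the
finite language L. So the pumping property fails for every p ≤ 3.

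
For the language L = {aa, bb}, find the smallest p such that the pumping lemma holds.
p = 3

For a finite language L, the pumping lemma holds vacuously if p > max|s| for s ∈ L.

The longest string in L = {aa, bb} has length 2.
If p = 3, then no string s ∈ L has |s| ≥ p, so the condition is vacuously true.

The minimum pumping length is p = 3.

Why no smaller p works: for any p ≤ 2, the longest string s ∈ L has |s| = 2 ≥ p, so it would
have to be pumpable; but pumping up (i = 2, 3, ...) produces ever longer strings, which cannot all lie in the
finite language L. So the pumping property fails for every p ≤ 2.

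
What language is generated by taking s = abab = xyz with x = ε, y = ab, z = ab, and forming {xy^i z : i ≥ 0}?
{xy^i z : i ≥ 0} = {(ab)^(i+1) : i ≥ 0} = {ab, abab, ababab, ...}

With x = ε, y = ab, z = ab: Pumping 'ab' gives strings of alternating a's and b's.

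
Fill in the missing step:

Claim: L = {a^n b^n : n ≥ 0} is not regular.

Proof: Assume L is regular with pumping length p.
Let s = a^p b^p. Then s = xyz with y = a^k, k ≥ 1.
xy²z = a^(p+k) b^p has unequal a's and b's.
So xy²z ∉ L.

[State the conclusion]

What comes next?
This contradicts the pumping lemma for regular languages,
which guarantees xy^i z ∈ L for all i ≥ 0.

Since our assumption that L is regular leads to a contradiction,
we conclude that L = {a^n b^n : n ≥ 0} is NOT regular. ∎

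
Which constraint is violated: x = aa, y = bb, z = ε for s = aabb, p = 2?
Violated: |xy| ≤ p

The decomposition x = aa, y = bb, z = ε for s = aabb with p = 2
violates the constraint: |xy| ≤ p

|xy| = |aabb| = 4 > 2 = p. The decomposition puts too many characters in xy.

Pumping lemma constraints:
1. xyz = s (decomposition is valid)
2. |xy| ≤ p
3. |y| > 0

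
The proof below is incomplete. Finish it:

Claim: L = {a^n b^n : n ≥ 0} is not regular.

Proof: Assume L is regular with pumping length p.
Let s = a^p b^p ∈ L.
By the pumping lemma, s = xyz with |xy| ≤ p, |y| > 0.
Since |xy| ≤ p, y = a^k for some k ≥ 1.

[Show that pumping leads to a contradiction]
Consider xy²z = a^(p+k) b^p.

Since k ≥ 1, we have p + k > p.
So xy²z has more a's than b's: (p+k) a's vs p b's.
This means xy²z ∉ L because a^n b^n requires equal counts.

This contradicts the pumping lemma which states xy²z ∈ L.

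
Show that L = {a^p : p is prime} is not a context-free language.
Assume for contradiction that L is context-free, and let p ≥ 1 be the pumping length given by the pumping lemma for CFLs.
Choose a prime q with q ≥ p and let s = a^q. Then s ∈ L and |s| = q ≥ p.
By the CFL pumping lemma, s = uvxyz for some u, v, x, y, z with |vxy| ≤ p, |vy| ≥ 1, and uv^i xy^i z ∈ L for every i ≥ 0.
All symbols are a's, so only lengths matter: let k = |vy|, with 1 ≤ k ≤ p. Then |uv^i xy^i z| = q + (i − 1)k.

Take i = q + 1: the length is q + qk = q(k + 1).
Both factors satisfy q ≥ 2 and k + 1 ≥ 2, so q(k + 1) is composite and uv^(q+1) xy^(q+1) z ∉ L.

This contradicts the CFL pumping lemma, which requires uv^i xy^i z ∈ L for all i ≥ 0.
Hence L = {a^p : p is prime} is not context-free. ∎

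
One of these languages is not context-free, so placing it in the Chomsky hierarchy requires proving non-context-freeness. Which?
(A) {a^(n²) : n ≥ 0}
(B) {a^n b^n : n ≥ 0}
(A) {a^(n²) : n ≥ 0}

(A) {a^(n²) : n ≥ 0} requires the CFL pumping lemma.

- {a^n b^n : n ≥ 0} is context-free (but not regular)
  • Can be shown non-regular with the regular pumping lemma
  • After pumping, the number of a's and b's become unequal

- {a^(n²) : n ≥ 0} is NOT context-free
  • Requires the CFL pumping lemma to prove
  • Gaps between squares grow unboundedly

The CFL pumping lemma is "stronger" in that it can prove non-membership
in the larger class of context-free languages.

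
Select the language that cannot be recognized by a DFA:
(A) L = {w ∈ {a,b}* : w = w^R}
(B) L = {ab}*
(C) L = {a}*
(A) {w ∈ {a,b}* : w = w^R}

(A) L = {w ∈ {a,b}* : w = w^R} is NOT regular.

The pumping lemma can be used to prove this:
After pumping, the string is no longer symmetric

The other languages are regular because they can be recognized by finite automata.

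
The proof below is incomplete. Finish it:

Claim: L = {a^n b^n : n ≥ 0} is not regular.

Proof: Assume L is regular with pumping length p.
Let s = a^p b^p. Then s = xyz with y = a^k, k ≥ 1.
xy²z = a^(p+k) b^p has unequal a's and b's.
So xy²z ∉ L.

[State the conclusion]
This contradicts the pumping lemma for regular languages,
which guarantees xy^i z ∈ L for all i ≥ 0.

Since our assumption that L is regular leads to a contradiction,
we conclude that L = {a^n b^n : n ≥ 0} is NOT regular. ∎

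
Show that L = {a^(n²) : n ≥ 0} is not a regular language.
Assume for contradiction that L is regular, and let p ≥ 1 be the pumping length given by the pumping lemma.
Choose s = a^(p²). Then s ∈ L and |s| = p² ≥ p.
By the pumping lemma, s = xyz for some x, y, z with |xy| ≤ p, |y| ≥ 1, and xy^i z ∈ L for every i ≥ 0.
Here y = a^k for some k with 1 ≤ k ≤ |xy| ≤ p.

Take i = 2: |xy²z| = p² + k.
Now p² < p² + k ≤ p² + p < p² + 2p + 1 = (p + 1)².
So |xy²z| lies strictly between the consecutive squares p² and (p + 1)², hence is not a perfect square, and xy²z ∉ L.

This contradicts the pumping lemma, which requires xy^i z ∈ L for all i ≥ 0.
Hence L = {a^(n²) : n ≥ 0} is not regular. ∎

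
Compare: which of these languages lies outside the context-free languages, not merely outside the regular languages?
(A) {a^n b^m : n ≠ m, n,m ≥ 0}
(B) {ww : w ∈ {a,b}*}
(B) {ww : w ∈ {a,b}*}

(B) {ww : w ∈ {a,b}*} requires the CFL pumping lemma.

- {a^n b^m : n ≠ m, n,m ≥ 0} is context-free (but not regular)
  • Can be shown non-regular with the regular pumping lemma
  • After pumping a's, we can make n = m

- {ww : w ∈ {a,b}*} is NOT context-free
  • Requires the CFL pumping lemma to prove
  • Cannot verify equality of two arbitrary substrings

The CFL pumping lemma is "stronger" in that it can prove non-membership
in the larger class of context-free languages.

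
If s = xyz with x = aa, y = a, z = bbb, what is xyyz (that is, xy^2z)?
aaaabbb

Given x = 'aa', y = 'a', z = 'bbb' and i = 2:

xy^2z = x + y·y·...·y (2 times) + z
       = 'aa' + 'a'^2 + 'bbb'
       = 'aa' + 'aa' + 'bbb'
       = 'aaaabbb'

The pumped string is 'aaaabbb' with length 7.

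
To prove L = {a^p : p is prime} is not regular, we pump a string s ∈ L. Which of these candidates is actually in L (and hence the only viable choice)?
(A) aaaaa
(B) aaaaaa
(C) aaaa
(A) aaaaa

The pumping lemma is applied to a string s that lies in L, so first check membership of each option:
- (A) aaaaa has length 5, which is prime, so it is in L ✓
- (B) aaaaaa has length 6 = 2 × 3, which is not prime, so it is not in L ✗
- (C) aaaa has length 4 = 2 × 2, which is not prime, so it is not in L ✗

Only (A) aaaaa is in L, so it is the only candidate that could play the role of s.
(In a complete proof one picks s in terms of the pumping length p so that |s| ≥ p is guaranteed; a fixed string like aaaaa illustrates the shape of such an s.)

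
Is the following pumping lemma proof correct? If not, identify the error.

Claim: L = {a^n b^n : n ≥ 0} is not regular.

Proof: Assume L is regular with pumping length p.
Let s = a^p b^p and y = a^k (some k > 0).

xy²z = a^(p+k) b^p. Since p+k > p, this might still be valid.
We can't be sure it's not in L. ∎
The proof is INCORRECT.

Error: The conclusion is wrong.
xy²z = a^(p+k) b^p is definitely NOT in L because the number of a's (p+k) ≠ number of b's (p).
The proof incorrectly doubts what is actually a valid contradiction.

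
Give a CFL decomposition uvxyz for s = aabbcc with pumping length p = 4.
u='a', v='a', x='bb', y='c', z='c'

For s = aabbcc with pumping length p = 4:

One valid decomposition:
- u = 'a'
- v = 'a'
- x = 'bb'
- y = 'c'
- z = 'c'

Verification:
- uvxyz = 'a' + 'a' + 'bb' + 'c' + 'c' = aabbcc ✓
- |vxy| = |'abbc'| = 4 ≤ 4 ✓
- |vy| = |'ac'| = 2 > 0 ✓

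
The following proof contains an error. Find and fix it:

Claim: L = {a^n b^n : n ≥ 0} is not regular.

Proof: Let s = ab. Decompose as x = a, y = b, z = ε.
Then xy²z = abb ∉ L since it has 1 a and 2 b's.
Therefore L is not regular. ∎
Error: The string s = ab might be shorter than the pumping length p.

Correction: Choose s = a^p b^p to ensure |s| ≥ p. Also, the decomposition is wrong: with |xy| ≤ p, y cannot include b's when s starts with p a's.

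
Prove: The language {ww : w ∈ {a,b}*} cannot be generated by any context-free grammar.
Assume for contradiction that L is context-free, and let p ≥ 1 be the pumping length given by the pumping lemma for CFLs.
Choose s = a^p b^p a^p b^p. Then s ∈ L (take w = a^p b^p) and |s| = 4p ≥ p.
By the CFL pumping lemma, s = uvxyz for some u, v, x, y, z with |vxy| ≤ p, |vy| ≥ 1, and uv^i xy^i z ∈ L for every i ≥ 0.

Write s as four blocks A₁ B₁ A₂ B₂ with A₁ = A₂ = a^p and B₁ = B₂ = b^p. Since |vxy| ≤ p, the window vxy lies inside at most two adjacent blocks. Take i = 0 and let t = uxz, so |t| = 4p − |vy| with 1 ≤ |vy| ≤ p. If |t| is odd, t ∉ L immediately, so assume |vy| is even (hence |vy| ≥ 2) and |t|/2 = 2p − |vy|/2, which satisfies p ≤ |t|/2 ≤ 2p − 1.

Case 1 (vxy inside A₁B₁): t = a^(p−j) b^(p−l) a^p b^p with j + l = |vy|. The second half of t has length < 2p, so it is a suffix of the trailing a^p b^p and ends in b; the first half is a^(p−j) b^(p−l) a^((j+l)/2), which ends in a because (j+l)/2 ≥ 1. The halves differ, so t ∉ L.

Case 2 (vxy inside B₁A₂, straddling the middle): t = a^p b^(p−j) a^(p−l) b^p with j + l = |vy|. If t = ww, then w is a prefix of t of length ≥ p, so w begins with a^p; and w is a suffix of t of length ≥ p, so w ends with b^p. That forces |w| ≥ 2p, contradicting |w| = |t|/2 ≤ 2p − 1. So t ∉ L.

Case 3 (vxy inside A₂B₂): t = a^p b^p a^(p−j) b^(p−l) with j + l = |vy|. The first half of t is a prefix of a^p b^p, so it begins with a; the second half is b^((j+l)/2) a^(p−j) b^(p−l), which begins with b. The halves differ, so t ∉ L.

In every case uv⁰xy⁰z = uxz ∉ L.

This contradicts the CFL pumping lemma, which requires uv^i xy^i z ∈ L for all i ≥ 0.
Hence L = {ww : w ∈ {a,b}*} is not context-free. ∎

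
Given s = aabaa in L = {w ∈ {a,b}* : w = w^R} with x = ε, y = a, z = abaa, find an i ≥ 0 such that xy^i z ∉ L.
i = 2

xy²z = ε · aa · abaa = aaabaa; aaabaa reversed is aabaaa ≠ aaabaa, so it is not a palindrome and is not in L.
(Other choices also work, e.g. i = 0, 3; only i = 1 is guaranteed to stay in L since xy¹z = s.)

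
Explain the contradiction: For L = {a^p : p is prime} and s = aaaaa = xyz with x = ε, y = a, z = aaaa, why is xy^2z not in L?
xy²z = aaaaaa ∉ L

Pumping with i = 2 replaces y = a by y² = aa:
- Original: s = xyz = aaaaa; aaaaa has length 5, which is prime, so it is in L
- Pumped: xy²z = ε · aa · aaaa = aaaaaa
- aaaaaa has length 6 = 2 × 3, which is not prime, so it is not in L

The pumping lemma would require xy²z ∈ L, so this decomposition yields a contradiction.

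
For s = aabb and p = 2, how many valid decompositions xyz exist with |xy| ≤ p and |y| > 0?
3

For s = 'aabb' with pumping length p = 2:

Constraints: |xy| ≤ 2, |y| > 0

Valid decompositions (|xy| ≤ p, |y| ≥ 1):
  • x='', y='a', z='abb'
  • x='a', y='a', z='bb'
  • x='', y='aa', z='bb'

Total count: 3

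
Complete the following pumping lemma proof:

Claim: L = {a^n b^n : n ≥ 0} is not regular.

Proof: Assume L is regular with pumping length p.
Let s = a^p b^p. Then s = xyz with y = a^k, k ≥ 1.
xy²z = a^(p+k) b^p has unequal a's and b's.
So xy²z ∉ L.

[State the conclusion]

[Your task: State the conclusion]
This contradicts the pumping lemma for regular languages,
which guarantees xy^i z ∈ L for all i ≥ 0.

Since our assumption that L is regular leads to a contradiction,
we conclude that L = {a^n b^n : n ≥ 0} is NOT regular. ∎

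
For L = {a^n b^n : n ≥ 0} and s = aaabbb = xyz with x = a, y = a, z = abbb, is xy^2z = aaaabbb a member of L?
No

xy²z = a · aa · abbb = aaaabbb.
aaaabbb has 4 a's and 3 b's; 4 ≠ 3, so it is not in L.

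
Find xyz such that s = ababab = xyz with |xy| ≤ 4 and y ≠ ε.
x = 'ab', y = 'a', z = 'bab'

For s = ababab and p = 4, one valid decomposition is:
- x = 'ab' (length 2)
- y = 'a' (length 1)
- z = 'bab' (length 3)

Verification:
- xyz = 'ab' + 'a' + 'bab' = ababab ✓
- |xy| = 3 ≤ 4 ✓
- |y| = 1 > 0 ✓

All pumping lemma constraints are satisfied.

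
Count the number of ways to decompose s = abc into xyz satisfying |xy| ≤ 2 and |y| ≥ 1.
3

For s = 'abc' with pumping length p = 2:

Constraints: |xy| ≤ 2, |y| > 0

Valid decompositions (|xy| ≤ p, |y| ≥ 1):
  • x='', y='a', z='bc'
  • x='a', y='b', z='c'
  • x='', y='ab', z='c'

Total count: 3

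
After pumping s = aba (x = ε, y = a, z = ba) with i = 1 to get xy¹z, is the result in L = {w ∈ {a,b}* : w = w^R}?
Yes

xy¹z = ε · a · ba = aba.
aba reversed is aba, the same string, so it is a palindrome and is in L.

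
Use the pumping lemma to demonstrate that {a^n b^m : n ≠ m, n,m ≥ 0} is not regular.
Assume for contradiction that L is regular, and let p ≥ 1 be the pumping length given by the pumping lemma.
Choose s = a^p b^(p + p!). Then s ∈ L because p ≠ p + p! (as p! ≥ 1), and |s| ≥ p.
By the pumping lemma, s = xyz for some x, y, z with |xy| ≤ p, |y| ≥ 1, and xy^i z ∈ L for every i ≥ 0.
Since |xy| ≤ p and the first p symbols of s are all a's, y = a^k for some k with 1 ≤ k ≤ p.
For every i ≥ 0, xy^i z = a^(p + (i − 1)k) b^(p + p!).

Because 1 ≤ k ≤ p, k divides p!. Let t = p!/k (a positive integer) and take i = t + 1.
Then the number of a's is p + tk = p + p!, which equals the number of b's.
So xy^(t+1) z = a^(p + p!) b^(p + p!) has equally many a's and b's and is NOT in L.

This contradicts the pumping lemma, which requires xy^i z ∈ L for all i ≥ 0.
Hence L = {a^n b^m : n ≠ m, n,m ≥ 0} is not regular. ∎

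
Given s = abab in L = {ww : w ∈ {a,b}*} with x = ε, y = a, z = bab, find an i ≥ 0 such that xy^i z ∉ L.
i = 2

xy²z = ε · aa · bab = aabab; aabab has odd length 5, so it cannot be written as ww and is not in L.
(Other choices also work, e.g. i = 0, 3; only i = 1 is guaranteed to stay in L since xy¹z = s.)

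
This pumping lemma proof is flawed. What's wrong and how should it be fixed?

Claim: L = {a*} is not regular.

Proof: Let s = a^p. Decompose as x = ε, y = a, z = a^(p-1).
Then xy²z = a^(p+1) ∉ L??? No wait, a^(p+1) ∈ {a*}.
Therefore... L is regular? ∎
Error: The proof attempts to show a*  is not regular, but a* IS regular!

Correction: a* is a regular language (recognized by a simple DFA with one accepting state and self-loop on 'a'). The pumping lemma can only prove non-regularity, not regularity. For regular languages, pumping always works.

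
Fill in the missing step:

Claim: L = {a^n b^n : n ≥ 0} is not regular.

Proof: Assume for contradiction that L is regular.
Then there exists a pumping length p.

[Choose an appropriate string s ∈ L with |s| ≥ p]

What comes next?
s = a^p b^p

This string is in L (has equal a's and b's) and has length 2p ≥ p.
Any decomposition xyz with |xy| ≤ p means y consists only of a's,
so pumping will unbalance the counts.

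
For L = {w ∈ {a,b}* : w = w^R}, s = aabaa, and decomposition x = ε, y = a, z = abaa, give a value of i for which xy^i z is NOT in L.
i = 0

xy⁰z = ε · ε · abaa = abaa; abaa reversed is aaba ≠ abaa, so it is not a palindrome and is not in L.
(Other choices also work, e.g. i = 2, 3; only i = 1 is guaranteed to stay in L since xy¹z = s.)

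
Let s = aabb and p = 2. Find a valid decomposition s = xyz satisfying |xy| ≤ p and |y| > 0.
x = '', y = 'aa', z = 'bb'

For s = aabb and p = 2, one valid decomposition is:
- x = '' (length 0)
- y = 'aa' (length 2)
- z = 'bb' (length 2)

Verification:
- xyz = '' + 'aa' + 'bb' = aabb ✓
- |xy| = 2 ≤ 2 ✓
- |y| = 2 > 0 ✓

All pumping lemma constraints are satisfied.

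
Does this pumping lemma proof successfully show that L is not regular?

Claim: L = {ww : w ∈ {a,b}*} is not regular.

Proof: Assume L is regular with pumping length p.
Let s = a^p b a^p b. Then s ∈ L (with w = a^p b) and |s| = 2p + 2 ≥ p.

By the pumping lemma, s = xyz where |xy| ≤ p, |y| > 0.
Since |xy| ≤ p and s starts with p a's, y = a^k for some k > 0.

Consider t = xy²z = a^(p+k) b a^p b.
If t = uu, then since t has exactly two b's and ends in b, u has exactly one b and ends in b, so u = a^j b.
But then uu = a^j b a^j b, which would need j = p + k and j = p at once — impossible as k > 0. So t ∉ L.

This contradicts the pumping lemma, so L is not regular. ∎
The proof is correct.

This proof is valid because:
1. s = a^p b a^p b is in L and is chosen in terms of p, so |s| ≥ p holds for every p
2. The decomposition analysis is correct: |xy| ≤ p forces y to lie inside the leading a's
3. The contradiction is valid: the argument shows a^(p+k) b a^p b cannot be split into two equal halves
4. The conclusion follows logically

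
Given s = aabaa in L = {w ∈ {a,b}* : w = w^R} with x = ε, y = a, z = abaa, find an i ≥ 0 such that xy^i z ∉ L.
i = 0

xy⁰z = ε · ε · abaa = abaa; abaa reversed is aaba ≠ abaa, so it is not a palindrome and is not in L.
(Other choices also work, e.g. i = 2, 3; only i = 1 is guaranteed to stay in L since xy¹z = s.)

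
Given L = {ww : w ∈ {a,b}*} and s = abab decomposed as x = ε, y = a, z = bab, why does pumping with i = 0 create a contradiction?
xy⁰z = bab ∉ L

Pumping with i = 0 replaces y = a by y⁰ = ε:
- Original: s = xyz = abab; abab splits into halves ab · ab, which are equal, so it is in L (w = ab)
- Pumped: xy⁰z = ε · ε · bab = bab
- bab has odd length 3, so it cannot be written as ww and is not in L

The pumping lemma would require xy⁰z ∈ L, so this decomposition yields a contradiction.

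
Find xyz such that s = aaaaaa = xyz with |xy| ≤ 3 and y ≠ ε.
x = 'a', y = 'a', z = 'aaaa'

For s = aaaaaa and p = 3, one valid decomposition is:
- x = 'a' (length 1)
- y = 'a' (length 1)
- z = 'aaaa' (length 4)

Verification:
- xyz = 'a' + 'a' + 'aaaa' = aaaaaa ✓
- |xy| = 2 ≤ 3 ✓
- |y| = 1 > 0 ✓

All pumping lemma constraints are satisfied.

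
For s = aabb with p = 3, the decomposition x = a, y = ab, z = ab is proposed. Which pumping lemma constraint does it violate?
Violated: xyz = s

The decomposition x = a, y = ab, z = ab for s = aabb with p = 3
violates the constraint: xyz = s

xyz = 'a' + 'ab' + 'ab' = 'aabab' ≠ 'aabb' = s. The decomposition doesn't reconstruct s.

Pumping lemma constraints:
1. xyz = s (decomposition is valid)
2. |xy| ≤ p
3. |y| > 0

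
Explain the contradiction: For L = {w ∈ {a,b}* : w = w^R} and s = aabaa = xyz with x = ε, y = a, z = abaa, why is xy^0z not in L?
xy⁰z = abaa ∉ L

Pumping with i = 0 replaces y = a by y⁰ = ε:
- Original: s = xyz = aabaa; aabaa reversed is aabaa, the same string, so it is a palindrome and is in L
- Pumped: xy⁰z = ε · ε · abaa = abaa
- abaa reversed is aaba ≠ abaa, so it is not a palindrome and is not in L

The pumping lemma would require xy⁰z ∈ L, so this decomposition yields a contradiction.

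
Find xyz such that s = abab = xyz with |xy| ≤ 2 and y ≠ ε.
x = '', y = 'a', z = 'bab'

For s = abab and p = 2, one valid decomposition is:
- x = '' (length 0)
- y = 'a' (length 1)
- z = 'bab' (length 3)

Verification:
- xyz = '' + 'a' + 'bab' = abab ✓
- |xy| = 1 ≤ 2 ✓
- |y| = 1 > 0 ✓

All pumping lemma constraints are satisfied.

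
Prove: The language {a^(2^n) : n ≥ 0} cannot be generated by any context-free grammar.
Assume for contradiction that L is context-free, and let p ≥ 1 be the pumping length given by the pumping lemma for CFLs.
Choose s = a^(2^p). Then s ∈ L and |s| = 2^p ≥ p.
By the CFL pumping lemma, s = uvxyz for some u, v, x, y, z with |vxy| ≤ p, |vy| ≥ 1, and uv^i xy^i z ∈ L for every i ≥ 0.
All symbols are a's, so only lengths matter: let k = |vy|, with 1 ≤ k ≤ |vxy| ≤ p < 2^p.

Take i = 2: |uv²xy²z| = 2^p + k, and 2^p < 2^p + k < 2^p + 2^p = 2^(p+1).
So the length lies strictly between consecutive powers of two and is not a power of 2; uv²xy²z ∉ L.

This contradicts the CFL pumping lemma, which requires uv^i xy^i z ∈ L for all i ≥ 0.
Hence L = {a^(2^n) : n ≥ 0} is not context-free. ∎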